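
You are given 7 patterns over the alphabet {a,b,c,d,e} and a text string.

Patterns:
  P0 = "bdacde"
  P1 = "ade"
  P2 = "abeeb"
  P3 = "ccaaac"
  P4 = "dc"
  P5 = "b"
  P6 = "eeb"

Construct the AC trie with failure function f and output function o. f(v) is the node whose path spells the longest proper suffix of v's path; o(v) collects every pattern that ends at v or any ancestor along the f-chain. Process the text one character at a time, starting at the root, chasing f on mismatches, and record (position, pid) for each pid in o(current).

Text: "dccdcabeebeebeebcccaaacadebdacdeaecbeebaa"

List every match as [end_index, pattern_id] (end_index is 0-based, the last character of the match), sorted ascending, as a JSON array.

Construct AC machine:
Trie (insert patterns):
  0='ε' goto a→7 b→1 c→14 d→20 e→22
  1='b' goto d→2  ←P5
  2='bd' goto a→3
  3='bda' goto c→4
  4='bdac' goto d→5
  5='bdacd' goto e→6
  6='bdacde' goto ·  ←P0
  7='a' goto b→10 d→8
  8='ad' goto e→9
  9='ade' goto ·  ←P1
  10='ab' goto e→11
  11='abe' goto e→12
  12='abee' goto b→13
  13='abeeb' goto ·  ←P2
  14='c' goto c→15
  15='cc' goto a→16
  16='cca' goto a→17
  17='ccaa' goto a→18
  18='ccaaa' goto c→19
  19='ccaaac' goto ·  ←P3
  20='d' goto c→21
  21='dc' goto ·  ←P4
  22='e' goto e→23
  23='ee' goto b→24
  24='eeb' goto ·  ←P6

Failure links (BFS by depth):
  n1('b'): parent n0 fail=0; on 'b' 0 → fail=0;  out {5}∪∅={5}
  n7('a'): parent n0 fail=0; on 'a' 0 → fail=0;  out ∅∪∅=∅
  n14('c'): parent n0 fail=0; on 'c' 0 → fail=0;  out ∅∪∅=∅
  n20('d'): parent n0 fail=0; on 'd' 0 → fail=0;  out ∅∪∅=∅
  n22('e'): parent n0 fail=0; on 'e' 0 → fail=0;  out ∅∪∅=∅
  n2('bd'): parent n1 fail=0; on 'd' 0 → fail=20;  out ∅∪∅=∅
  n8('ad'): parent n7 fail=0; on 'd' 0 → fail=20;  out ∅∪∅=∅
  n10('ab'): parent n7 fail=0; on 'b' 0 → fail=1;  out ∅∪{5}={5}
  n15('cc'): parent n14 fail=0; on 'c' 0 → fail=14;  out ∅∪∅=∅
  n21('dc'): parent n20 fail=0; on 'c' 0 → fail=14;  out {4}∪∅={4}
  n23('ee'): parent n22 fail=0; on 'e' 0 → fail=22;  out ∅∪∅=∅
  n3('bda'): parent n2 fail=20; on 'a' 20→0 → fail=7;  out ∅∪∅=∅
  n9('ade'): parent n8 fail=20; on 'e' 20→0 → fail=22;  out {1}∪∅={1}
  n11('abe'): parent n10 fail=1; on 'e' 1→0 → fail=22;  out ∅∪∅=∅
  n16('cca'): parent n15 fail=14; on 'a' 14→0 → fail=7;  out ∅∪∅=∅
  n24('eeb'): parent n23 fail=22; on 'b' 22→0 → fail=1;  out {6}∪{5}={5,6}
  n4('bdac'): parent n3 fail=7; on 'c' 7→0 → fail=14;  out ∅∪∅=∅
  n12('abee'): parent n11 fail=22; on 'e' 22 → fail=23;  out ∅∪∅=∅
  n17('ccaa'): parent n16 fail=7; on 'a' 7→0 → fail=7;  out ∅∪∅=∅
  n5('bdacd'): parent n4 fail=14; on 'd' 14→0 → fail=20;  out ∅∪∅=∅
  n13('abeeb'): parent n12 fail=23; on 'b' 23 → fail=24;  out {2}∪{5,6}={2,5,6}
  n18('ccaaa'): parent n17 fail=7; on 'a' 7→0 → fail=7;  out ∅∪∅=∅
  n6('bdacde'): parent n5 fail=20; on 'e' 20→0 → fail=22;  out {0}∪∅={0}
  n19('ccaaac'): parent n18 fail=7; on 'c' 7→0 → fail=14;  out {3}∪∅={3}

Text stream:
pos 0 'd': at 20
pos 1 'c': at 21  ** P4@[0:1]
pos 2 'c': at 15 ·f
pos 3 'd': at 20 ·f
pos 4 'c': at 21  ** P4@[3:4]
pos 5 'a': at 7 ·f
pos 6 'b': at 10  ** P5@[6:6]
pos 7 'e': at 11
pos 8 'e': at 12
pos 9 'b': at 13  ** P2@[5:9],P5@[9:9],P6@[7:9]
pos 10 'e': at 22 ·f
pos 11 'e': at 23
pos 12 'b': at 24  ** P5@[12:12],P6@[10:12]
pos 13 'e': at 22 ·f
pos 14 'e': at 23
pos 15 'b': at 24  ** P5@[15:15],P6@[13:15]
pos 16 'c': at 14 ·f
pos 17 'c': at 15
pos 18 'c': at 15 ·f
pos 19 'a': at 16
pos 20 'a': at 17
pos 21 'a': at 18
pos 22 'c': at 19  ** P3@[17:22]
pos 23 'a': at 7 ·f
pos 24 'd': at 8
pos 25 'e': at 9  ** P1@[23:25]
pos 26 'b': at 1 ·f  ** P5@[26:26]
pos 27 'd': at 2
pos 28 'a': at 3
pos 29 'c': at 4
pos 30 'd': at 5
pos 31 'e': at 6  ** P0@[26:31]
pos 32 'a': at 7 ·f
pos 33 'e': at 22 ·f
pos 34 'c': at 14 ·f
pos 35 'b': at 1 ·f  ** P5@[35:35]
pos 36 'e': at 22 ·f
pos 37 'e': at 23
pos 38 'b': at 24  ** P5@[38:38],P6@[36:38]
pos 39 'a': at 7 ·f
pos 40 'a': at 7 ·f

Matches: [[1,4],[4,4],[6,5],[9,2],[9,5],[9,6],[12,5],[12,6],[15,5],[15,6],[22,3],[25,1],[26,5],[31,0],[35,5],[38,5],[38,6]]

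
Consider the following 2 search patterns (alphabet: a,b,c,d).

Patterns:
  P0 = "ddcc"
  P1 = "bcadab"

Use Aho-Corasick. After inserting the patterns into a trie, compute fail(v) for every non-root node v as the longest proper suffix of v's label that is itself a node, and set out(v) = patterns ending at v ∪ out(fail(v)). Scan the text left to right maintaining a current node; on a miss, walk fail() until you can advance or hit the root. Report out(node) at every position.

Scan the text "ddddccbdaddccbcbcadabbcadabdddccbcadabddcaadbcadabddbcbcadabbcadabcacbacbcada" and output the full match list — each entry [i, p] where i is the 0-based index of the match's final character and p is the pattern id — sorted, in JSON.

Build automaton:
Trie nodes:
  n0 'ε': b→5 d→1
  n1 'd': d→2
  n2 'dd': c→3
  n3 'ddc': c→4
  n4 'ddcc': ·  ←P0
  n5 'b': c→6
  n6 'bc': a→7
  n7 'bca': d→8
  n8 'bcad': a→9
  n9 'bcada': b→10
  n10 'bcadab': ·  ←P1

Failure links (BFS by depth):
  n1('d'): parent n0 fail=0; on 'd' 0 → fail=0;  out ∅∪∅=∅
  n5('b'): parent n0 fail=0; on 'b' 0 → fail=0;  out ∅∪∅=∅
  n2('dd'): parent n1 fail=0; on 'd' 0 → fail=1;  out ∅∪∅=∅
  n6('bc'): parent n5 fail=0; on 'c' 0 → fail=0;  out ∅∪∅=∅
  n3('ddc'): parent n2 fail=1; on 'c' 1→0 → fail=0;  out ∅∪∅=∅
  n7('bca'): parent n6 fail=0; on 'a' 0 → fail=0;  out ∅∪∅=∅
  n4('ddcc'): parent n3 fail=0; on 'c' 0 → fail=0;  out {0}∪∅={0}
  n8('bcad'): parent n7 fail=0; on 'd' 0 → fail=1;  out ∅∪∅=∅
  n9('bcada'): parent n8 fail=1; on 'a' 1→0 → fail=0;  out ∅∪∅=∅
  n10('bcadab'): parent n9 fail=0; on 'b' 0 → fail=5;  out {1}∪∅={1}

Text stream:
[0] read 'd'  n0⇒n1
[1] read 'd'  n1⇒n2
[2] read 'd'  n2⇒n2 ·f
[3] read 'd'  n2⇒n2 ·f
[4] read 'c'  n2⇒n3
[5] read 'c'  n3⇒n4  emit P0@[2:5]
[6] read 'b'  n4⇒n5 ·f
[7] read 'd'  n5⇒n1 ·f
[8] read 'a'  n1⇒n0 ·f
[9] read 'd'  n0⇒n1
[10] read 'd'  n1⇒n2
[11] read 'c'  n2⇒n3
[12] read 'c'  n3⇒n4  emit P0@[9:12]
[13] read 'b'  n4⇒n5 ·f
[14] read 'c'  n5⇒n6
[15] read 'b'  n6⇒n5 ·f
[16] read 'c'  n5⇒n6
[17] read 'a'  n6⇒n7
[18] read 'd'  n7⇒n8
[19] read 'a'  n8⇒n9
[20] read 'b'  n9⇒n10  emit P1@[15:20]
[21] read 'b'  n10⇒n5 ·f
[22] read 'c'  n5⇒n6
[23] read 'a'  n6⇒n7
[24] read 'd'  n7⇒n8
[25] read 'a'  n8⇒n9
[26] read 'b'  n9⇒n10  emit P1@[21:26]
[27] read 'd'  n10⇒n1 ·f
[28] read 'd'  n1⇒n2
[29] read 'd'  n2⇒n2 ·f
[30] read 'c'  n2⇒n3
[31] read 'c'  n3⇒n4  emit P0@[28:31]
[32] read 'b'  n4⇒n5 ·f
[33] read 'c'  n5⇒n6
[34] read 'a'  n6⇒n7
[35] read 'd'  n7⇒n8
[36] read 'a'  n8⇒n9
[37] read 'b'  n9⇒n10  emit P1@[32:37]
[38] read 'd'  n10⇒n1 ·f
[39] read 'd'  n1⇒n2
[40] read 'c'  n2⇒n3
[41] read 'a'  n3⇒n0 ·f
[42] read 'a'  n0⇒n0
[43] read 'd'  n0⇒n1
[44] read 'b'  n1⇒n5 ·f
[45] read 'c'  n5⇒n6
[46] read 'a'  n6⇒n7
[47] read 'd'  n7⇒n8
[48] read 'a'  n8⇒n9
[49] read 'b'  n9⇒n10  emit P1@[44:49]
[50] read 'd'  n10⇒n1 ·f
[51] read 'd'  n1⇒n2
[52] read 'b'  n2⇒n5 ·f
[53] read 'c'  n5⇒n6
[54] read 'b'  n6⇒n5 ·f
[55] read 'c'  n5⇒n6
[56] read 'a'  n6⇒n7
[57] read 'd'  n7⇒n8
[58] read 'a'  n8⇒n9
[59] read 'b'  n9⇒n10  emit P1@[54:59]
[60] read 'b'  n10⇒n5 ·f
[61] read 'c'  n5⇒n6
[62] read 'a'  n6⇒n7
[63] read 'd'  n7⇒n8
[64] read 'a'  n8⇒n9
[65] read 'b'  n9⇒n10  emit P1@[60:65]
[66] read 'c'  n10⇒n6 ·f
[67] read 'a'  n6⇒n7
[68] read 'c'  n7⇒n0 ·f
[69] read 'b'  n0⇒n5
[70] read 'a'  n5⇒n0 ·f
[71] read 'c'  n0⇒n0
[72] read 'b'  n0⇒n5
[73] read 'c'  n5⇒n6
[74] read 'a'  n6⇒n7
[75] read 'd'  n7⇒n8
[76] read 'a'  n8⇒n9

All matches (sorted): [[5,0],[12,0],[20,1],[26,1],[31,0],[37,1],[49,1],[59,1],[65,1]]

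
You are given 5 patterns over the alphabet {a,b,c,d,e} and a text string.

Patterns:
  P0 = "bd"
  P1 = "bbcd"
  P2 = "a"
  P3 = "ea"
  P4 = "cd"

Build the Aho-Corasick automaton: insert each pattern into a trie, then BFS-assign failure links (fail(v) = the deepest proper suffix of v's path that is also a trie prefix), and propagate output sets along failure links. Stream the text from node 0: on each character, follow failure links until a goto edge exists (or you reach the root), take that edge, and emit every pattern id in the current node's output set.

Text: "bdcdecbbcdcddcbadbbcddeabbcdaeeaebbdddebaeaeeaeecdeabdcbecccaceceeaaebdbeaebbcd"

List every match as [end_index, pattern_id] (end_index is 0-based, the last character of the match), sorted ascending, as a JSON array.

Construct AC machine:
Trie (insert patterns):
  n0 'ε': a→6 b→1 c→9 e→7
  n1 'b': b→3 d→2
  n2 'bd': ·  ←P0
  n3 'bb': c→4
  n4 'bbc': d→5
  n5 'bbcd': ·  ←P1
  n6 'a': ·  ←P2
  n7 'e': a→8
  n8 'ea': ·  ←P3
  n9 'c': d→10
  n10 'cd': ·  ←P4

Failure links (BFS by depth):
  n1('b'): parent n0 fail=0; on 'b' 0 → fail=0;  out ∅∪∅=∅
  n6('a'): parent n0 fail=0; on 'a' 0 → fail=0;  out {2}∪∅={2}
  n7('e'): parent n0 fail=0; on 'e' 0 → fail=0;  out ∅∪∅=∅
  n9('c'): parent n0 fail=0; on 'c' 0 → fail=0;  out ∅∪∅=∅
  n2('bd'): parent n1 fail=0; on 'd' 0 → fail=0;  out {0}∪∅={0}
  n3('bb'): parent n1 fail=0; on 'b' 0 → fail=1;  out ∅∪∅=∅
  n8('ea'): parent n7 fail=0; on 'a' 0 → fail=6;  out {3}∪{2}={2,3}
  n10('cd'): parent n9 fail=0; on 'd' 0 → fail=0;  out {4}∪∅={4}
  n4('bbc'): parent n3 fail=1; on 'c' 1→0 → fail=9;  out ∅∪∅=∅
  n5('bbcd'): parent n4 fail=9; on 'd' 9 → fail=10;  out {1}∪{4}={1,4}

Scan:
i=0 'b': node 0→1
i=1 'd': node 1→2  emit P0@[0:1]
i=2 'c': node 2→9 ·f
i=3 'd': node 9→10  emit P4@[2:3]
i=4 'e': node 10→7 ·f
i=5 'c': node 7→9 ·f
i=6 'b': node 9→1 ·f
i=7 'b': node 1→3
i=8 'c': node 3→4
i=9 'd': node 4→5  emit P1@[6:9],P4@[8:9]
i=10 'c': node 5→9 ·f
i=11 'd': node 9→10  emit P4@[10:11]
i=12 'd': node 10→0 ·f
i=13 'c': node 0→9
i=14 'b': node 9→1 ·f
i=15 'a': node 1→6 ·f  emit P2@[15:15]
i=16 'd': node 6→0 ·f
i=17 'b': node 0→1
i=18 'b': node 1→3
i=19 'c': node 3→4
i=20 'd': node 4→5  emit P1@[17:20],P4@[19:20]
i=21 'd': node 5→0 ·f
i=22 'e': node 0→7
i=23 'a': node 7→8  emit P2@[23:23],P3@[22:23]
i=24 'b': node 8→1 ·f
i=25 'b': node 1→3
i=26 'c': node 3→4
i=27 'd': node 4→5  emit P1@[24:27],P4@[26:27]
i=28 'a': node 5→6 ·f  emit P2@[28:28]
i=29 'e': node 6→7 ·f
i=30 'e': node 7→7 ·f
i=31 'a': node 7→8  emit P2@[31:31],P3@[30:31]
i=32 'e': node 8→7 ·f
i=33 'b': node 7→1 ·f
i=34 'b': node 1→3
i=35 'd': node 3→2 ·f  emit P0@[34:35]
i=36 'd': node 2→0 ·f
i=37 'd': node 0→0
i=38 'e': node 0→7
i=39 'b': node 7→1 ·f
i=40 'a': node 1→6 ·f  emit P2@[40:40]
i=41 'e': node 6→7 ·f
i=42 'a': node 7→8  emit P2@[42:42],P3@[41:42]
i=43 'e': node 8→7 ·f
i=44 'e': node 7→7 ·f
i=45 'a': node 7→8  emit P2@[45:45],P3@[44:45]
i=46 'e': node 8→7 ·f
i=47 'e': node 7→7 ·f
i=48 'c': node 7→9 ·f
i=49 'd': node 9→10  emit P4@[48:49]
i=50 'e': node 10→7 ·f
i=51 'a': node 7→8  emit P2@[51:51],P3@[50:51]
i=52 'b': node 8→1 ·f
i=53 'd': node 1→2  emit P0@[52:53]
i=54 'c': node 2→9 ·f
i=55 'b': node 9→1 ·f
i=56 'e': node 1→7 ·f
i=57 'c': node 7→9 ·f
i=58 'c': node 9→9 ·f
i=59 'c': node 9→9 ·f
i=60 'a': node 9→6 ·f  emit P2@[60:60]
i=61 'c': node 6→9 ·f
i=62 'e': node 9→7 ·f
i=63 'c': node 7→9 ·f
i=64 'e': node 9→7 ·f
i=65 'e': node 7→7 ·f
i=66 'a': node 7→8  emit P2@[66:66],P3@[65:66]
i=67 'a': node 8→6 ·f  emit P2@[67:67]
i=68 'e': node 6→7 ·f
i=69 'b': node 7→1 ·f
i=70 'd': node 1→2  emit P0@[69:70]
i=71 'b': node 2→1 ·f
i=72 'e': node 1→7 ·f
i=73 'a': node 7→8  emit P2@[73:73],P3@[72:73]
i=74 'e': node 8→7 ·f
i=75 'b': node 7→1 ·f
i=76 'b': node 1→3
i=77 'c': node 3→4
i=78 'd': node 4→5  emit P1@[75:78],P4@[77:78]

Matches: [[1,0],[3,4],[9,1],[9,4],[11,4],[15,2],[20,1],[20,4],[23,2],[23,3],[27,1],[27,4],[28,2],[31,2],[31,3],[35,0],[40,2],[42,2],[42,3],[45,2],[45,3],[49,4],[51,2],[51,3],[53,0],[60,2],[66,2],[66,3],[67,2],[70,0],[73,2],[73,3],[78,1],[78,4]]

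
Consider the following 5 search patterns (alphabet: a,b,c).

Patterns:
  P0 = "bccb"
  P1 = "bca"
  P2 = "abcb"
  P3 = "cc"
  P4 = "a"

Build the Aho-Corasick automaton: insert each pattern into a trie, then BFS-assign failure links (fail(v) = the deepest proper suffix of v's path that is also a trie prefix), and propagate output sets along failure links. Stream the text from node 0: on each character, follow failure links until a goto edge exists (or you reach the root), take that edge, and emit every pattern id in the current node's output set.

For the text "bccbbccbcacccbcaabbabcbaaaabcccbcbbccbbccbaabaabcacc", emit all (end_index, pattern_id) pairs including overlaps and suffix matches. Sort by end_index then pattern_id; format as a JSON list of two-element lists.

Construct AC machine:
Trie nodes:
  n0 'ε': a→6 b→1 c→10
  n1 'b': c→2
  n2 'bc': a→5 c→3
  n3 'bcc': b→4
  n4 'bccb': ·  [P0 ends]
  n5 'bca': ·  [P1 ends]
  n6 'a': b→7  [P4 ends]
  n7 'ab': c→8
  n8 'abc': b→9
  n9 'abcb': ·  [P2 ends]
  n10 'c': c→11
  n11 'cc': ·  [P3 ends]

Failure links (BFS by depth):
  n1('b'): parent n0 fail=0; on 'b' 0 → fail=0;  out ∅∪∅=∅
  n6('a'): parent n0 fail=0; on 'a' 0 → fail=0;  out {4}∪∅={4}
  n10('c'): parent n0 fail=0; on 'c' 0 → fail=0;  out ∅∪∅=∅
  n2('bc'): parent n1 fail=0; on 'c' 0 → fail=10;  out ∅∪∅=∅
  n7('ab'): parent n6 fail=0; on 'b' 0 → fail=1;  out ∅∪∅=∅
  n11('cc'): parent n10 fail=0; on 'c' 0 → fail=10;  out {3}∪∅={3}
  n3('bcc'): parent n2 fail=10; on 'c' 10 → fail=11;  out ∅∪{3}={3}
  n5('bca'): parent n2 fail=10; on 'a' 10→0 → fail=6;  out {1}∪{4}={1,4}
  n8('abc'): parent n7 fail=1; on 'c' 1 → fail=2;  out ∅∪∅=∅
  n4('bccb'): parent n3 fail=11; on 'b' 11→10→0 → fail=1;  out {0}∪∅={0}
  n9('abcb'): parent n8 fail=2; on 'b' 2→10→0 → fail=1;  out {2}∪∅={2}

Scan:
[0] read 'b'  n0⇒n1
[1] read 'c'  n1⇒n2
[2] read 'c'  n2⇒n3  emit P3@[1:2]
[3] read 'b'  n3⇒n4  emit P0@[0:3]
[4] read 'b'  n4⇒n1 ·f
[5] read 'c'  n1⇒n2
[6] read 'c'  n2⇒n3  emit P3@[5:6]
[7] read 'b'  n3⇒n4  emit P0@[4:7]
[8] read 'c'  n4⇒n2 ·f
[9] read 'a'  n2⇒n5  emit P1@[7:9],P4@[9:9]
[10] read 'c'  n5⇒n10 ·f
[11] read 'c'  n10⇒n11  emit P3@[10:11]
[12] read 'c'  n11⇒n11 ·f  emit P3@[11:12]
[13] read 'b'  n11⇒n1 ·f
[14] read 'c'  n1⇒n2
[15] read 'a'  n2⇒n5  emit P1@[13:15],P4@[15:15]
[16] read 'a'  n5⇒n6 ·f  emit P4@[16:16]
[17] read 'b'  n6⇒n7
[18] read 'b'  n7⇒n1 ·f
[19] read 'a'  n1⇒n6 ·f  emit P4@[19:19]
[20] read 'b'  n6⇒n7
[21] read 'c'  n7⇒n8
[22] read 'b'  n8⇒n9  emit P2@[19:22]
[23] read 'a'  n9⇒n6 ·f  emit P4@[23:23]
[24] read 'a'  n6⇒n6 ·f  emit P4@[24:24]
[25] read 'a'  n6⇒n6 ·f  emit P4@[25:25]
[26] read 'a'  n6⇒n6 ·f  emit P4@[26:26]
[27] read 'b'  n6⇒n7
[28] read 'c'  n7⇒n8
[29] read 'c'  n8⇒n3 ·f  emit P3@[28:29]
[30] read 'c'  n3⇒n11 ·f  emit P3@[29:30]
[31] read 'b'  n11⇒n1 ·f
[32] read 'c'  n1⇒n2
[33] read 'b'  n2⇒n1 ·f
[34] read 'b'  n1⇒n1 ·f
[35] read 'c'  n1⇒n2
[36] read 'c'  n2⇒n3  emit P3@[35:36]
[37] read 'b'  n3⇒n4  emit P0@[34:37]
[38] read 'b'  n4⇒n1 ·f
[39] read 'c'  n1⇒n2
[40] read 'c'  n2⇒n3  emit P3@[39:40]
[41] read 'b'  n3⇒n4  emit P0@[38:41]
[42] read 'a'  n4⇒n6 ·f  emit P4@[42:42]
[43] read 'a'  n6⇒n6 ·f  emit P4@[43:43]
[44] read 'b'  n6⇒n7
[45] read 'a'  n7⇒n6 ·f  emit P4@[45:45]
[46] read 'a'  n6⇒n6 ·f  emit P4@[46:46]
[47] read 'b'  n6⇒n7
[48] read 'c'  n7⇒n8
[49] read 'a'  n8⇒n5 ·f  emit P1@[47:49],P4@[49:49]
[50] read 'c'  n5⇒n10 ·f
[51] read 'c'  n10⇒n11  emit P3@[50:51]

Result: [[2,3],[3,0],[6,3],[7,0],[9,1],[9,4],[11,3],[12,3],[15,1],[15,4],[16,4],[19,4],[22,2],[23,4],[24,4],[25,4],[26,4],[29,3],[30,3],[36,3],[37,0],[40,3],[41,0],[42,4],[43,4],[45,4],[46,4],[49,1],[49,4],[51,3]]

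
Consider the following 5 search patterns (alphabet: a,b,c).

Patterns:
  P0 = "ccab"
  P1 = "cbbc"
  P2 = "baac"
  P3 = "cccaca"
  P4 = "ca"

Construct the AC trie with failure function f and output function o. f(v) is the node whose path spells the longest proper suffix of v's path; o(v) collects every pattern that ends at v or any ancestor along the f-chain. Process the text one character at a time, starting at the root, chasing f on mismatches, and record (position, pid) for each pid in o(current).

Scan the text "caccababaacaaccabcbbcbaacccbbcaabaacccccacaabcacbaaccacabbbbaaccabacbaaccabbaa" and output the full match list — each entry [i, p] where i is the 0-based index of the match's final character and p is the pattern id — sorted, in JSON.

Build:
Trie (insert patterns):
  0='ε' goto b→8 c→1
  1='c' goto a→16 b→5 c→2
  2='cc' goto a→3 c→12
  3='cca' goto b→4
  4='ccab' goto ·  ←P0
  5='cb' goto b→6
  6='cbb' goto c→7
  7='cbbc' goto ·  ←P1
  8='b' goto a→9
  9='ba' goto a→10
  10='baa' goto c→11
  11='baac' goto ·  ←P2
  12='ccc' goto a→13
  13='ccca' goto c→14
  14='cccac' goto a→15
  15='cccaca' goto ·  ←P3
  16='ca' goto ·  ←P4

Failure links (BFS by depth):
  n1('c'): parent n0 fail=0; on 'c' 0 → fail=0;  out ∅∪∅=∅
  n8('b'): parent n0 fail=0; on 'b' 0 → fail=0;  out ∅∪∅=∅
  n2('cc'): parent n1 fail=0; on 'c' 0 → fail=1;  out ∅∪∅=∅
  n5('cb'): parent n1 fail=0; on 'b' 0 → fail=8;  out ∅∪∅=∅
  n9('ba'): parent n8 fail=0; on 'a' 0 → fail=0;  out ∅∪∅=∅
  n16('ca'): parent n1 fail=0; on 'a' 0 → fail=0;  out {4}∪∅={4}
  n3('cca'): parent n2 fail=1; on 'a' 1 → fail=16;  out ∅∪{4}={4}
  n6('cbb'): parent n5 fail=8; on 'b' 8→0 → fail=8;  out ∅∪∅=∅
  n10('baa'): parent n9 fail=0; on 'a' 0 → fail=0;  out ∅∪∅=∅
  n12('ccc'): parent n2 fail=1; on 'c' 1 → fail=2;  out ∅∪∅=∅
  n4('ccab'): parent n3 fail=16; on 'b' 16→0 → fail=8;  out {0}∪∅={0}
  n7('cbbc'): parent n6 fail=8; on 'c' 8→0 → fail=1;  out {1}∪∅={1}
  n11('baac'): parent n10 fail=0; on 'c' 0 → fail=1;  out {2}∪∅={2}
  n13('ccca'): parent n12 fail=2; on 'a' 2 → fail=3;  out ∅∪{4}={4}
  n14('cccac'): parent n13 fail=3; on 'c' 3→16→0 → fail=1;  out ∅∪∅=∅
  n15('cccaca'): parent n14 fail=1; on 'a' 1 → fail=16;  out {3}∪{4}={3,4}

Text stream:
i=0 'c': node 0→1
i=1 'a': node 1→16  ** P4@[0:1]
i=2 'c': node 16→1 (fail-walked)
i=3 'c': node 1→2
i=4 'a': node 2→3  ** P4@[3:4]
i=5 'b': node 3→4  ** P0@[2:5]
i=6 'a': node 4→9 (fail-walked)
i=7 'b': node 9→8 (fail-walked)
i=8 'a': node 8→9
i=9 'a': node 9→10
i=10 'c': node 10→11  ** P2@[7:10]
i=11 'a': node 11→16 (fail-walked)  ** P4@[10:11]
i=12 'a': node 16→0 (fail-walked)
i=13 'c': node 0→1
i=14 'c': node 1→2
i=15 'a': node 2→3  ** P4@[14:15]
i=16 'b': node 3→4  ** P0@[13:16]
i=17 'c': node 4→1 (fail-walked)
i=18 'b': node 1→5
i=19 'b': node 5→6
i=20 'c': node 6→7  ** P1@[17:20]
i=21 'b': node 7→5 (fail-walked)
i=22 'a': node 5→9 (fail-walked)
i=23 'a': node 9→10
i=24 'c': node 10→11  ** P2@[21:24]
i=25 'c': node 11→2 (fail-walked)
i=26 'c': node 2→12
i=27 'b': node 12→5 (fail-walked)
i=28 'b': node 5→6
i=29 'c': node 6→7  ** P1@[26:29]
i=30 'a': node 7→16 (fail-walked)  ** P4@[29:30]
i=31 'a': node 16→0 (fail-walked)
i=32 'b': node 0→8
i=33 'a': node 8→9
i=34 'a': node 9→10
i=35 'c': node 10→11  ** P2@[32:35]
i=36 'c': node 11→2 (fail-walked)
i=37 'c': node 2→12
i=38 'c': node 12→12 (fail-walked)
i=39 'c': node 12→12 (fail-walked)
i=40 'a': node 12→13  ** P4@[39:40]
i=41 'c': node 13→14
i=42 'a': node 14→15  ** P3@[37:42],P4@[41:42]
i=43 'a': node 15→0 (fail-walked)
i=44 'b': node 0→8
i=45 'c': node 8→1 (fail-walked)
i=46 'a': node 1→16  ** P4@[45:46]
i=47 'c': node 16→1 (fail-walked)
i=48 'b': node 1→5
i=49 'a': node 5→9 (fail-walked)
i=50 'a': node 9→10
i=51 'c': node 10→11  ** P2@[48:51]
i=52 'c': node 11→2 (fail-walked)
i=53 'a': node 2→3  ** P4@[52:53]
i=54 'c': node 3→1 (fail-walked)
i=55 'a': node 1→16  ** P4@[54:55]
i=56 'b': node 16→8 (fail-walked)
i=57 'b': node 8→8 (fail-walked)
i=58 'b': node 8→8 (fail-walked)
i=59 'b': node 8→8 (fail-walked)
i=60 'a': node 8→9
i=61 'a': node 9→10
i=62 'c': node 10→11  ** P2@[59:62]
i=63 'c': node 11→2 (fail-walked)
i=64 'a': node 2→3  ** P4@[63:64]
i=65 'b': node 3→4  ** P0@[62:65]
i=66 'a': node 4→9 (fail-walked)
i=67 'c': node 9→1 (fail-walked)
i=68 'b': node 1→5
i=69 'a': node 5→9 (fail-walked)
i=70 'a': node 9→10
i=71 'c': node 10→11  ** P2@[68:71]
i=72 'c': node 11→2 (fail-walked)
i=73 'a': node 2→3  ** P4@[72:73]
i=74 'b': node 3→4  ** P0@[71:74]
i=75 'b': node 4→8 (fail-walked)
i=76 'a': node 8→9
i=77 'a': node 9→10

Matches: [[1,4],[4,4],[5,0],[10,2],[11,4],[15,4],[16,0],[20,1],[24,2],[29,1],[30,4],[35,2],[40,4],[42,3],[42,4],[46,4],[51,2],[53,4],[55,4],[62,2],[64,4],[65,0],[71,2],[73,4],[74,0]]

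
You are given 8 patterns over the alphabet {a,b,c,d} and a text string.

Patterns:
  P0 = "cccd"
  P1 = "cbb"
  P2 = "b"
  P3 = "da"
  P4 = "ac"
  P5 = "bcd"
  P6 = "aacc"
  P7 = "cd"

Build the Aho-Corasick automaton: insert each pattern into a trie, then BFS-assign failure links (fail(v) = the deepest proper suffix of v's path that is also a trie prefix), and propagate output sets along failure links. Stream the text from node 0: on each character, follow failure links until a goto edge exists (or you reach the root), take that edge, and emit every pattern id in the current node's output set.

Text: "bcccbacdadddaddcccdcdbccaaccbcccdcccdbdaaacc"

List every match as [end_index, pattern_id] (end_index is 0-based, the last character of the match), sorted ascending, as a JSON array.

Build automaton:
Trie (insert patterns):
  n0 'ε': a→10 b→7 c→1 d→8
  n1 'c': b→5 c→2 d→17
  n2 'cc': c→3
  n3 'ccc': d→4
  n4 'cccd': ·  ←P0
  n5 'cb': b→6
  n6 'cbb': ·  ←P1
  n7 'b': c→12  ←P2
  n8 'd': a→9
  n9 'da': ·  ←P3
  n10 'a': a→14 c→11
  n11 'ac': ·  ←P4
  n12 'bc': d→13
  n13 'bcd': ·  ←P5
  n14 'aa': c→15
  n15 'aac': c→16
  n16 'aacc': ·  ←P6
  n17 'cd': ·  ←P7

BFS fail/out derivation:
  fail(1) 'c': from fail(0)=0 chase 'c': 0 ⇒ 0;  out=∅∪out(0)=∅
  fail(7) 'b': from fail(0)=0 chase 'b': 0 ⇒ 0;  out={2}∪out(0)={2}
  fail(8) 'd': from fail(0)=0 chase 'd': 0 ⇒ 0;  out=∅∪out(0)=∅
  fail(10) 'a': from fail(0)=0 chase 'a': 0 ⇒ 0;  out=∅∪out(0)=∅
  fail(2) 'cc': from fail(1)=0 chase 'c': 0 ⇒ 1;  out=∅∪out(1)=∅
  fail(5) 'cb': from fail(1)=0 chase 'b': 0 ⇒ 7;  out=∅∪out(7)={2}
  fail(9) 'da': from fail(8)=0 chase 'a': 0 ⇒ 10;  out={3}∪out(10)={3}
  fail(11) 'ac': from fail(10)=0 chase 'c': 0 ⇒ 1;  out={4}∪out(1)={4}
  fail(12) 'bc': from fail(7)=0 chase 'c': 0 ⇒ 1;  out=∅∪out(1)=∅
  fail(14) 'aa': from fail(10)=0 chase 'a': 0 ⇒ 10;  out=∅∪out(10)=∅
  fail(17) 'cd': from fail(1)=0 chase 'd': 0 ⇒ 8;  out={7}∪out(8)={7}
  fail(3) 'ccc': from fail(2)=1 chase 'c': 1 ⇒ 2;  out=∅∪out(2)=∅
  fail(6) 'cbb': from fail(5)=7 chase 'b': 7→0 ⇒ 7;  out={1}∪out(7)={1,2}
  fail(13) 'bcd': from fail(12)=1 chase 'd': 1 ⇒ 17;  out={5}∪out(17)={5,7}
  fail(15) 'aac': from fail(14)=10 chase 'c': 10 ⇒ 11;  out=∅∪out(11)={4}
  fail(4) 'cccd': from fail(3)=2 chase 'd': 2→1 ⇒ 17;  out={0}∪out(17)={0,7}
  fail(16) 'aacc': from fail(15)=11 chase 'c': 11→1 ⇒ 2;  out={6}∪out(2)={6}

Scan:
pos 0 'b': at 7  ** P2@[0:0]
pos 1 'c': at 12
pos 2 'c': at 2 (fail-walked)
pos 3 'c': at 3
pos 4 'b': at 5 (fail-walked)  ** P2@[4:4]
pos 5 'a': at 10 (fail-walked)
pos 6 'c': at 11  ** P4@[5:6]
pos 7 'd': at 17 (fail-walked)  ** P7@[6:7]
pos 8 'a': at 9 (fail-walked)  ** P3@[7:8]
pos 9 'd': at 8 (fail-walked)
pos 10 'd': at 8 (fail-walked)
pos 11 'd': at 8 (fail-walked)
pos 12 'a': at 9  ** P3@[11:12]
pos 13 'd': at 8 (fail-walked)
pos 14 'd': at 8 (fail-walked)
pos 15 'c': at 1 (fail-walked)
pos 16 'c': at 2
pos 17 'c': at 3
pos 18 'd': at 4  ** P0@[15:18],P7@[17:18]
pos 19 'c': at 1 (fail-walked)
pos 20 'd': at 17  ** P7@[19:20]
pos 21 'b': at 7 (fail-walked)  ** P2@[21:21]
pos 22 'c': at 12
pos 23 'c': at 2 (fail-walked)
pos 24 'a': at 10 (fail-walked)
pos 25 'a': at 14
pos 26 'c': at 15  ** P4@[25:26]
pos 27 'c': at 16  ** P6@[24:27]
pos 28 'b': at 5 (fail-walked)  ** P2@[28:28]
pos 29 'c': at 12 (fail-walked)
pos 30 'c': at 2 (fail-walked)
pos 31 'c': at 3
pos 32 'd': at 4  ** P0@[29:32],P7@[31:32]
pos 33 'c': at 1 (fail-walked)
pos 34 'c': at 2
pos 35 'c': at 3
pos 36 'd': at 4  ** P0@[33:36],P7@[35:36]
pos 37 'b': at 7 (fail-walked)  ** P2@[37:37]
pos 38 'd': at 8 (fail-walked)
pos 39 'a': at 9  ** P3@[38:39]
pos 40 'a': at 14 (fail-walked)
pos 41 'a': at 14 (fail-walked)
pos 42 'c': at 15  ** P4@[41:42]
pos 43 'c': at 16  ** P6@[40:43]

Matches: [[0,2],[4,2],[6,4],[7,7],[8,3],[12,3],[18,0],[18,7],[20,7],[21,2],[26,4],[27,6],[28,2],[32,0],[32,7],[36,0],[36,7],[37,2],[39,3],[42,4],[43,6]]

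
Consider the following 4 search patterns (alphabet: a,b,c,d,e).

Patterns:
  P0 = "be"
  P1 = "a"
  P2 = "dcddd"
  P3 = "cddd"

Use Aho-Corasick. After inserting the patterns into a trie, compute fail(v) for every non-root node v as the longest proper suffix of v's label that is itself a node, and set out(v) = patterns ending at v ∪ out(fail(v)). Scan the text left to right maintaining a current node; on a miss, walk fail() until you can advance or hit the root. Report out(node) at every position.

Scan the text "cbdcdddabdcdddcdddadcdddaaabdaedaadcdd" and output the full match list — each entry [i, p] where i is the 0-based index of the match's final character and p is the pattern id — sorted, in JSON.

Build automaton:
Trie (insert patterns):
  0='ε' goto a→3 b→1 c→9 d→4
  1='b' goto e→2
  2='be' goto ·  ←P0
  3='a' goto ·  ←P1
  4='d' goto c→5
  5='dc' goto d→6
  6='dcd' goto d→7
  7='dcdd' goto d→8
  8='dcddd' goto ·  ←P2
  9='c' goto d→10
  10='cd' goto d→11
  11='cdd' goto d→12
  12='cddd' goto ·  ←P3

Failure links (BFS by depth):
  n1('b'): parent n0 fail=0; on 'b' 0 → fail=0;  out ∅∪∅=∅
  n3('a'): parent n0 fail=0; on 'a' 0 → fail=0;  out {1}∪∅={1}
  n4('d'): parent n0 fail=0; on 'd' 0 → fail=0;  out ∅∪∅=∅
  n9('c'): parent n0 fail=0; on 'c' 0 → fail=0;  out ∅∪∅=∅
  n2('be'): parent n1 fail=0; on 'e' 0 → fail=0;  out {0}∪∅={0}
  n5('dc'): parent n4 fail=0; on 'c' 0 → fail=9;  out ∅∪∅=∅
  n10('cd'): parent n9 fail=0; on 'd' 0 → fail=4;  out ∅∪∅=∅
  n6('dcd'): parent n5 fail=9; on 'd' 9 → fail=10;  out ∅∪∅=∅
  n11('cdd'): parent n10 fail=4; on 'd' 4→0 → fail=4;  out ∅∪∅=∅
  n7('dcdd'): parent n6 fail=10; on 'd' 10 → fail=11;  out ∅∪∅=∅
  n12('cddd'): parent n11 fail=4; on 'd' 4→0 → fail=4;  out {3}∪∅={3}
  n8('dcddd'): parent n7 fail=11; on 'd' 11 → fail=12;  out {2}∪{3}={2,3}

Run:
[0] read 'c'  n0⇒n9
[1] read 'b'  n9⇒n1 (via fail)
[2] read 'd'  n1⇒n4 (via fail)
[3] read 'c'  n4⇒n5
[4] read 'd'  n5⇒n6
[5] read 'd'  n6⇒n7
[6] read 'd'  n7⇒n8  → match P2@[2:6],P3@[3:6]
[7] read 'a'  n8⇒n3 (via fail)  → match P1@[7:7]
[8] read 'b'  n3⇒n1 (via fail)
[9] read 'd'  n1⇒n4 (via fail)
[10] read 'c'  n4⇒n5
[11] read 'd'  n5⇒n6
[12] read 'd'  n6⇒n7
[13] read 'd'  n7⇒n8  → match P2@[9:13],P3@[10:13]
[14] read 'c'  n8⇒n5 (via fail)
[15] read 'd'  n5⇒n6
[16] read 'd'  n6⇒n7
[17] read 'd'  n7⇒n8  → match P2@[13:17],P3@[14:17]
[18] read 'a'  n8⇒n3 (via fail)  → match P1@[18:18]
[19] read 'd'  n3⇒n4 (via fail)
[20] read 'c'  n4⇒n5
[21] read 'd'  n5⇒n6
[22] read 'd'  n6⇒n7
[23] read 'd'  n7⇒n8  → match P2@[19:23],P3@[20:23]
[24] read 'a'  n8⇒n3 (via fail)  → match P1@[24:24]
[25] read 'a'  n3⇒n3 (via fail)  → match P1@[25:25]
[26] read 'a'  n3⇒n3 (via fail)  → match P1@[26:26]
[27] read 'b'  n3⇒n1 (via fail)
[28] read 'd'  n1⇒n4 (via fail)
[29] read 'a'  n4⇒n3 (via fail)  → match P1@[29:29]
[30] read 'e'  n3⇒n0 (via fail)
[31] read 'd'  n0⇒n4
[32] read 'a'  n4⇒n3 (via fail)  → match P1@[32:32]
[33] read 'a'  n3⇒n3 (via fail)  → match P1@[33:33]
[34] read 'd'  n3⇒n4 (via fail)
[35] read 'c'  n4⇒n5
[36] read 'd'  n5⇒n6
[37] read 'd'  n6⇒n7

All matches (sorted): [[6,2],[6,3],[7,1],[13,2],[13,3],[17,2],[17,3],[18,1],[23,2],[23,3],[24,1],[25,1],[26,1],[29,1],[32,1],[33,1]]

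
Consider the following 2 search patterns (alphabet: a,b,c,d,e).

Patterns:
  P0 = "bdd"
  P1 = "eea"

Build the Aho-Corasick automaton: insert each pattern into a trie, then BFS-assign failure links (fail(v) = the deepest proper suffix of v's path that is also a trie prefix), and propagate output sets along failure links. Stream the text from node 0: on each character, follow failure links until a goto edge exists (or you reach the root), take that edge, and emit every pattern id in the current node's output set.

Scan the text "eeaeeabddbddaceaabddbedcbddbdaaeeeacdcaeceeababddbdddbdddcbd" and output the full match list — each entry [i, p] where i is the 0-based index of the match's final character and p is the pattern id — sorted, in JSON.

Construct AC machine:
Trie nodes:
  n0 'ε': b→1 e→4
  n1 'b': d→2
  n2 'bd': d→3
  n3 'bdd': ·  [P0 ends]
  n4 'e': e→5
  n5 'ee': a→6
  n6 'eea': ·  [P1 ends]

Failure links (BFS by depth):
  fail(1) 'b': from fail(0)=0 chase 'b': 0 ⇒ 0;  out=∅∪out(0)=∅
  fail(4) 'e': from fail(0)=0 chase 'e': 0 ⇒ 0;  out=∅∪out(0)=∅
  fail(2) 'bd': from fail(1)=0 chase 'd': 0 ⇒ 0;  out=∅∪out(0)=∅
  fail(5) 'ee': from fail(4)=0 chase 'e': 0 ⇒ 4;  out=∅∪out(4)=∅
  fail(3) 'bdd': from fail(2)=0 chase 'd': 0 ⇒ 0;  out={0}∪out(0)={0}
  fail(6) 'eea': from fail(5)=4 chase 'a': 4→0 ⇒ 0;  out={1}∪out(0)={1}

Run:
pos 0 'e': at 4
pos 1 'e': at 5
pos 2 'a': at 6  → match P1@[0:2]
pos 3 'e': at 4 (via fail)
pos 4 'e': at 5
pos 5 'a': at 6  → match P1@[3:5]
pos 6 'b': at 1 (via fail)
pos 7 'd': at 2
pos 8 'd': at 3  → match P0@[6:8]
pos 9 'b': at 1 (via fail)
pos 10 'd': at 2
pos 11 'd': at 3  → match P0@[9:11]
pos 12 'a': at 0 (via fail)
pos 13 'c': at 0
pos 14 'e': at 4
pos 15 'a': at 0 (via fail)
pos 16 'a': at 0
pos 17 'b': at 1
pos 18 'd': at 2
pos 19 'd': at 3  → match P0@[17:19]
pos 20 'b': at 1 (via fail)
pos 21 'e': at 4 (via fail)
pos 22 'd': at 0 (via fail)
pos 23 'c': at 0
pos 24 'b': at 1
pos 25 'd': at 2
pos 26 'd': at 3  → match P0@[24:26]
pos 27 'b': at 1 (via fail)
pos 28 'd': at 2
pos 29 'a': at 0 (via fail)
pos 30 'a': at 0
pos 31 'e': at 4
pos 32 'e': at 5
pos 33 'e': at 5 (via fail)
pos 34 'a': at 6  → match P1@[32:34]
pos 35 'c': at 0 (via fail)
pos 36 'd': at 0
pos 37 'c': at 0
pos 38 'a': at 0
pos 39 'e': at 4
pos 40 'c': at 0 (via fail)
pos 41 'e': at 4
pos 42 'e': at 5
pos 43 'a': at 6  → match P1@[41:43]
pos 44 'b': at 1 (via fail)
pos 45 'a': at 0 (via fail)
pos 46 'b': at 1
pos 47 'd': at 2
pos 48 'd': at 3  → match P0@[46:48]
pos 49 'b': at 1 (via fail)
pos 50 'd': at 2
pos 51 'd': at 3  → match P0@[49:51]
pos 52 'd': at 0 (via fail)
pos 53 'b': at 1
pos 54 'd': at 2
pos 55 'd': at 3  → match P0@[53:55]
pos 56 'd': at 0 (via fail)
pos 57 'c': at 0
pos 58 'b': at 1
pos 59 'd': at 2

Matches: [[2,1],[5,1],[8,0],[11,0],[19,0],[26,0],[34,1],[43,1],[48,0],[51,0],[55,0]]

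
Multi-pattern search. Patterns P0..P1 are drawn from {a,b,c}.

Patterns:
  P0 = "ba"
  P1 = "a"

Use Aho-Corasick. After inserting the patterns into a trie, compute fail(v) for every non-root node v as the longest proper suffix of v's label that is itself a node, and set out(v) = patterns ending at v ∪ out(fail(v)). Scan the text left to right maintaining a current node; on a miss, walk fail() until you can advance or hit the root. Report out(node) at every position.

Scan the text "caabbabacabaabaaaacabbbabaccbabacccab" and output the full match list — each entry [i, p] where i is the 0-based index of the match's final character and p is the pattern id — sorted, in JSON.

Build:
Trie nodes:
  n0 'ε': a→3 b→1
  n1 'b': a→2
  n2 'ba': ·  [P0 ends]
  n3 'a': ·  [P1 ends]

BFS fail/out derivation:
  fail(1) 'b': from fail(0)=0 chase 'b': 0 ⇒ 0;  out=∅∪out(0)=∅
  fail(3) 'a': from fail(0)=0 chase 'a': 0 ⇒ 0;  out={1}∪out(0)={1}
  fail(2) 'ba': from fail(1)=0 chase 'a': 0 ⇒ 3;  out={0}∪out(3)={0,1}

Run:
i=0 'c': node 0→0
i=1 'a': node 0→3  ** P1@[1:1]
i=2 'a': node 3→3 (fail-walked)  ** P1@[2:2]
i=3 'b': node 3→1 (fail-walked)
i=4 'b': node 1→1 (fail-walked)
i=5 'a': node 1→2  ** P0@[4:5],P1@[5:5]
i=6 'b': node 2→1 (fail-walked)
i=7 'a': node 1→2  ** P0@[6:7],P1@[7:7]
i=8 'c': node 2→0 (fail-walked)
i=9 'a': node 0→3  ** P1@[9:9]
i=10 'b': node 3→1 (fail-walked)
i=11 'a': node 1→2  ** P0@[10:11],P1@[11:11]
i=12 'a': node 2→3 (fail-walked)  ** P1@[12:12]
i=13 'b': node 3→1 (fail-walked)
i=14 'a': node 1→2  ** P0@[13:14],P1@[14:14]
i=15 'a': node 2→3 (fail-walked)  ** P1@[15:15]
i=16 'a': node 3→3 (fail-walked)  ** P1@[16:16]
i=17 'a': node 3→3 (fail-walked)  ** P1@[17:17]
i=18 'c': node 3→0 (fail-walked)
i=19 'a': node 0→3  ** P1@[19:19]
i=20 'b': node 3→1 (fail-walked)
i=21 'b': node 1→1 (fail-walked)
i=22 'b': node 1→1 (fail-walked)
i=23 'a': node 1→2  ** P0@[22:23],P1@[23:23]
i=24 'b': node 2→1 (fail-walked)
i=25 'a': node 1→2  ** P0@[24:25],P1@[25:25]
i=26 'c': node 2→0 (fail-walked)
i=27 'c': node 0→0
i=28 'b': node 0→1
i=29 'a': node 1→2  ** P0@[28:29],P1@[29:29]
i=30 'b': node 2→1 (fail-walked)
i=31 'a': node 1→2  ** P0@[30:31],P1@[31:31]
i=32 'c': node 2→0 (fail-walked)
i=33 'c': node 0→0
i=34 'c': node 0→0
i=35 'a': node 0→3  ** P1@[35:35]
i=36 'b': node 3→1 (fail-walked)

Matches: [[1,1],[2,1],[5,0],[5,1],[7,0],[7,1],[9,1],[11,0],[11,1],[12,1],[14,0],[14,1],[15,1],[16,1],[17,1],[19,1],[23,0],[23,1],[25,0],[25,1],[29,0],[29,1],[31,0],[31,1],[35,1]]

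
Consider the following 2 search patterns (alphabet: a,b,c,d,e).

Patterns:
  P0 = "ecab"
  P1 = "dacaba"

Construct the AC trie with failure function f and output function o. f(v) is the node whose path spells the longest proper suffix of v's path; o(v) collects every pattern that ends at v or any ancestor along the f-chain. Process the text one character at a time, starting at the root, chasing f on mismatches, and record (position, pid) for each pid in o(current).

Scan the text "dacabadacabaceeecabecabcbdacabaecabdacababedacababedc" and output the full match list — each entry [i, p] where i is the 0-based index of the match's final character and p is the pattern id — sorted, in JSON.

Build automaton:
Trie nodes:
  0='ε' goto d→5 e→1
  1='e' goto c→2
  2='ec' goto a→3
  3='eca' goto b→4
  4='ecab' goto ·  [P0 ends]
  5='d' goto a→6
  6='da' goto c→7
  7='dac' goto a→8
  8='daca' goto b→9
  9='dacab' goto a→10
  10='dacaba' goto ·  [P1 ends]

Failure links (BFS by depth):
  fail(1) 'e': from fail(0)=0 chase 'e': 0 ⇒ 0;  out=∅∪out(0)=∅
  fail(5) 'd': from fail(0)=0 chase 'd': 0 ⇒ 0;  out=∅∪out(0)=∅
  fail(2) 'ec': from fail(1)=0 chase 'c': 0 ⇒ 0;  out=∅∪out(0)=∅
  fail(6) 'da': from fail(5)=0 chase 'a': 0 ⇒ 0;  out=∅∪out(0)=∅
  fail(3) 'eca': from fail(2)=0 chase 'a': 0 ⇒ 0;  out=∅∪out(0)=∅
  fail(7) 'dac': from fail(6)=0 chase 'c': 0 ⇒ 0;  out=∅∪out(0)=∅
  fail(4) 'ecab': from fail(3)=0 chase 'b': 0 ⇒ 0;  out={0}∪out(0)={0}
  fail(8) 'daca': from fail(7)=0 chase 'a': 0 ⇒ 0;  out=∅∪out(0)=∅
  fail(9) 'dacab': from fail(8)=0 chase 'b': 0 ⇒ 0;  out=∅∪out(0)=∅
  fail(10) 'dacaba': from fail(9)=0 chase 'a': 0 ⇒ 0;  out={1}∪out(0)={1}

Text stream:
pos 0 'd': at 5
pos 1 'a': at 6
pos 2 'c': at 7
pos 3 'a': at 8
pos 4 'b': at 9
pos 5 'a': at 10  → match P1@[0:5]
pos 6 'd': at 5 (via fail)
pos 7 'a': at 6
pos 8 'c': at 7
pos 9 'a': at 8
pos 10 'b': at 9
pos 11 'a': at 10  → match P1@[6:11]
pos 12 'c': at 0 (via fail)
pos 13 'e': at 1
pos 14 'e': at 1 (via fail)
pos 15 'e': at 1 (via fail)
pos 16 'c': at 2
pos 17 'a': at 3
pos 18 'b': at 4  → match P0@[15:18]
pos 19 'e': at 1 (via fail)
pos 20 'c': at 2
pos 21 'a': at 3
pos 22 'b': at 4  → match P0@[19:22]
pos 23 'c': at 0 (via fail)
pos 24 'b': at 0
pos 25 'd': at 5
pos 26 'a': at 6
pos 27 'c': at 7
pos 28 'a': at 8
pos 29 'b': at 9
pos 30 'a': at 10  → match P1@[25:30]
pos 31 'e': at 1 (via fail)
pos 32 'c': at 2
pos 33 'a': at 3
pos 34 'b': at 4  → match P0@[31:34]
pos 35 'd': at 5 (via fail)
pos 36 'a': at 6
pos 37 'c': at 7
pos 38 'a': at 8
pos 39 'b': at 9
pos 40 'a': at 10  → match P1@[35:40]
pos 41 'b': at 0 (via fail)
pos 42 'e': at 1
pos 43 'd': at 5 (via fail)
pos 44 'a': at 6
pos 45 'c': at 7
pos 46 'a': at 8
pos 47 'b': at 9
pos 48 'a': at 10  → match P1@[43:48]
pos 49 'b': at 0 (via fail)
pos 50 'e': at 1
pos 51 'd': at 5 (via fail)
pos 52 'c': at 0 (via fail)

Matches: [[5,1],[11,1],[18,0],[22,0],[30,1],[34,0],[40,1],[48,1]]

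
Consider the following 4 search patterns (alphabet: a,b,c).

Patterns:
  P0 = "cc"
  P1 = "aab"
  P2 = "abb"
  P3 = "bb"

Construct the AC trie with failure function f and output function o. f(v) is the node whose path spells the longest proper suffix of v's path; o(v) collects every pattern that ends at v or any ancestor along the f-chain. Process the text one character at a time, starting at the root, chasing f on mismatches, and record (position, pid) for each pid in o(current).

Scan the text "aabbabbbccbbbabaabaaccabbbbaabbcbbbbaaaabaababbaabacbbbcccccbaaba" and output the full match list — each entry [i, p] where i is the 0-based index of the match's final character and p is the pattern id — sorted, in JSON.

Build:
Trie nodes:
  0='ε' goto a→3 b→8 c→1
  1='c' goto c→2
  2='cc' goto ·  [P0 ends]
  3='a' goto a→4 b→6
  4='aa' goto b→5
  5='aab' goto ·  [P1 ends]
  6='ab' goto b→7
  7='abb' goto ·  [P2 ends]
  8='b' goto b→9
  9='bb' goto ·  [P3 ends]

Failure links (BFS by depth):
  n1('c'): parent n0 fail=0; on 'c' 0 → fail=0;  out ∅∪∅=∅
  n3('a'): parent n0 fail=0; on 'a' 0 → fail=0;  out ∅∪∅=∅
  n8('b'): parent n0 fail=0; on 'b' 0 → fail=0;  out ∅∪∅=∅
  n2('cc'): parent n1 fail=0; on 'c' 0 → fail=1;  out {0}∪∅={0}
  n4('aa'): parent n3 fail=0; on 'a' 0 → fail=3;  out ∅∪∅=∅
  n6('ab'): parent n3 fail=0; on 'b' 0 → fail=8;  out ∅∪∅=∅
  n9('bb'): parent n8 fail=0; on 'b' 0 → fail=8;  out {3}∪∅={3}
  n5('aab'): parent n4 fail=3; on 'b' 3 → fail=6;  out {1}∪∅={1}
  n7('abb'): parent n6 fail=8; on 'b' 8 → fail=9;  out {2}∪{3}={2,3}

Run:
pos 0 'a': at 3
pos 1 'a': at 4
pos 2 'b': at 5  emit P1@[0:2]
pos 3 'b': at 7 (via fail)  emit P2@[1:3],P3@[2:3]
pos 4 'a': at 3 (via fail)
pos 5 'b': at 6
pos 6 'b': at 7  emit P2@[4:6],P3@[5:6]
pos 7 'b': at 9 (via fail)  emit P3@[6:7]
pos 8 'c': at 1 (via fail)
pos 9 'c': at 2  emit P0@[8:9]
pos 10 'b': at 8 (via fail)
pos 11 'b': at 9  emit P3@[10:11]
pos 12 'b': at 9 (via fail)  emit P3@[11:12]
pos 13 'a': at 3 (via fail)
pos 14 'b': at 6
pos 15 'a': at 3 (via fail)
pos 16 'a': at 4
pos 17 'b': at 5  emit P1@[15:17]
pos 18 'a': at 3 (via fail)
pos 19 'a': at 4
pos 20 'c': at 1 (via fail)
pos 21 'c': at 2  emit P0@[20:21]
pos 22 'a': at 3 (via fail)
pos 23 'b': at 6
pos 24 'b': at 7  emit P2@[22:24],P3@[23:24]
pos 25 'b': at 9 (via fail)  emit P3@[24:25]
pos 26 'b': at 9 (via fail)  emit P3@[25:26]
pos 27 'a': at 3 (via fail)
pos 28 'a': at 4
pos 29 'b': at 5  emit P1@[27:29]
pos 30 'b': at 7 (via fail)  emit P2@[28:30],P3@[29:30]
pos 31 'c': at 1 (via fail)
pos 32 'b': at 8 (via fail)
pos 33 'b': at 9  emit P3@[32:33]
pos 34 'b': at 9 (via fail)  emit P3@[33:34]
pos 35 'b': at 9 (via fail)  emit P3@[34:35]
pos 36 'a': at 3 (via fail)
pos 37 'a': at 4
pos 38 'a': at 4 (via fail)
pos 39 'a': at 4 (via fail)
pos 40 'b': at 5  emit P1@[38:40]
pos 41 'a': at 3 (via fail)
pos 42 'a': at 4
pos 43 'b': at 5  emit P1@[41:43]
pos 44 'a': at 3 (via fail)
pos 45 'b': at 6
pos 46 'b': at 7  emit P2@[44:46],P3@[45:46]
pos 47 'a': at 3 (via fail)
pos 48 'a': at 4
pos 49 'b': at 5  emit P1@[47:49]
pos 50 'a': at 3 (via fail)
pos 51 'c': at 1 (via fail)
pos 52 'b': at 8 (via fail)
pos 53 'b': at 9  emit P3@[52:53]
pos 54 'b': at 9 (via fail)  emit P3@[53:54]
pos 55 'c': at 1 (via fail)
pos 56 'c': at 2  emit P0@[55:56]
pos 57 'c': at 2 (via fail)  emit P0@[56:57]
pos 58 'c': at 2 (via fail)  emit P0@[57:58]
pos 59 'c': at 2 (via fail)  emit P0@[58:59]
pos 60 'b': at 8 (via fail)
pos 61 'a': at 3 (via fail)
pos 62 'a': at 4
pos 63 'b': at 5  emit P1@[61:63]
pos 64 'a': at 3 (via fail)

Matches: [[2,1],[3,2],[3,3],[6,2],[6,3],[7,3],[9,0],[11,3],[12,3],[17,1],[21,0],[24,2],[24,3],[25,3],[26,3],[29,1],[30,2],[30,3],[33,3],[34,3],[35,3],[40,1],[43,1],[46,2],[46,3],[49,1],[53,3],[54,3],[56,0],[57,0],[58,0],[59,0],[63,1]]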